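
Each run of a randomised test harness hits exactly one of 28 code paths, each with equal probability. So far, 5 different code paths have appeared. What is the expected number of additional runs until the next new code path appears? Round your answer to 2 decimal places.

1.22

Each run yields a new code path with probability (28-5)/28 = 23/28, so the wait is geometric with mean 28/23.
E = 28/23 = 1.217.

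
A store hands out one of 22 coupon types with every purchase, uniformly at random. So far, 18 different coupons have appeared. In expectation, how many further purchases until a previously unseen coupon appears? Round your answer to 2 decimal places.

The number of purchases until the next new coupon is geometric with success probability 4/22, so its mean is 22/4.
E = 22/4 = 5.500.

5.50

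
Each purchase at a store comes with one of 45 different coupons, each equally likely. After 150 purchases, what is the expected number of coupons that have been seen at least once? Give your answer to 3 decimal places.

For each coupon, P(seen in 150 purchases) = 1 - (44/45)^150 = 0.9656.
By linearity of expectation, E[distinct seen] = 45·(1 - (44/45)^150) = 43.4539.

43.454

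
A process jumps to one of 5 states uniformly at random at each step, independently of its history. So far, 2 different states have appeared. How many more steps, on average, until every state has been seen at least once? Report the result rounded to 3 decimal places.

9.167

From k distinct to k+1 distinct takes on average 5/(5-k) steps.
Sum over k = 2,...,4: E = 5/3 + 5/2 + 5/1 = 9.1667.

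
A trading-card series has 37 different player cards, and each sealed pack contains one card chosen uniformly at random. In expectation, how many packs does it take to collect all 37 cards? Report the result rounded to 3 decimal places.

The wait to go from k to k+1 distinct cards is geometric with mean 37/(37-k).
E[T] = 37/37 + 37/36 + 37/35 + ... + 37/2 + 37/1 = 37·H_{37}.
H_{37} = 4.2016, so E[T] = 155.4587.

155.459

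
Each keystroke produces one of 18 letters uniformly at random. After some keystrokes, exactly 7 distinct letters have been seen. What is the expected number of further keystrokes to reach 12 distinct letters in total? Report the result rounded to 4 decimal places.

The wait to go from k to k+1 distinct letters is geometric with mean 18/(18-k).
Sum over k = 7,...,11: E = 18/11 + 18/10 + 18/9 + 18/8 + 18/7 = 10.25779.

10.2578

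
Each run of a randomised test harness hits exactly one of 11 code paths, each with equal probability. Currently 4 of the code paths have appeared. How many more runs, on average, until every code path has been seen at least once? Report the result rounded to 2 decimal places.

28.52

The wait to go from k to k+1 distinct code paths is geometric with mean 11/(11-k).
Sum over k = 4,...,10: E = 11/7 + 11/6 + 11/5 + ... + 11/2 + 11/1 = 28.521.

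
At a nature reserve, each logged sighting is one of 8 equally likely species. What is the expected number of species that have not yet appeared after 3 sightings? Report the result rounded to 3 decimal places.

For each species, P(unseen after 3) = (7/8)^3 = 0.6699.
By linearity of expectation, E[unseen] = 8·(7/8)^3 = 5.3594.

5.359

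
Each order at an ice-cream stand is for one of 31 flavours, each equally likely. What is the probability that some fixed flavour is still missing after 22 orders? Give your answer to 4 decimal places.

On each order the fixed flavour fails to appear with probability 30/31.
P(still missing after 22) = (30/31)^22 = 0.48608.

0.4861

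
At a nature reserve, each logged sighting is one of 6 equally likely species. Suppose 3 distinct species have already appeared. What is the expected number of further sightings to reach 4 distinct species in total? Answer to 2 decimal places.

The wait to go from k to k+1 distinct species is geometric with mean 6/(6-k).
Only the k = 3 term is needed: E = 6/3 = 2.000.

2.00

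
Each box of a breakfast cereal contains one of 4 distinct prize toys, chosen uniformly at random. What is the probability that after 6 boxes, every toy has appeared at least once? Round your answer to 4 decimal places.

By inclusion–exclusion over which toys are missing,
P(all seen) = Σ_{j=0}^{4} (-1)^j C(4,j)((4-j)/4)^6
= 1.00000 - 0.71191 + 0.09375 - 0.00098 + 0.00000
= 0.38086.

0.3809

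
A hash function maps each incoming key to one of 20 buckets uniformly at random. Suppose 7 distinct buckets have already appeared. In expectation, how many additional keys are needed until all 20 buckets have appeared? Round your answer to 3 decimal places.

63.603

The wait to go from k to k+1 distinct buckets is geometric with mean 20/(20-k).
Sum over k = 7,...,19: E = 20/13 + 20/12 + 20/11 + ... + 20/2 + 20/1 = 63.6027.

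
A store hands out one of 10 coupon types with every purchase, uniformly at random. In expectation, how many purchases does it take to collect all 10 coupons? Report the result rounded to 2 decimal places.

29.29

The wait to go from k to k+1 distinct coupons is geometric with mean 10/(10-k).
E[T] = 10/10 + 10/9 + 10/8 + ... + 10/2 + 10/1 = 10·H_{10}.
H_{10} = 2.929, so E[T] = 29.290.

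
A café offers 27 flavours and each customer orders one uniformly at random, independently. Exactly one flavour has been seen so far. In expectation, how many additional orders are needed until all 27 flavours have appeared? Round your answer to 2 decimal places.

The wait to go from k to k+1 distinct flavours is geometric with mean 27/(27-k).
Sum over k = 1,...,26: E = 27/26 + 27/25 + 27/24 + ... + 27/2 + 27/1 = 104.069.

104.07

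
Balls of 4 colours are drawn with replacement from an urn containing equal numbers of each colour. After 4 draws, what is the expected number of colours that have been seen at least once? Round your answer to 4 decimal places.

For each colour, P(seen in 4 draws) = 1 - (3/4)^4 = 0.68359.
By linearity of expectation, E[distinct seen] = 4·(1 - (3/4)^4) = 2.73438.

2.7344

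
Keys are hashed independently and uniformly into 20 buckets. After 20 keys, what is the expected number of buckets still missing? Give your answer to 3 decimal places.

For each bucket, P(unseen after 20) = (19/20)^20 = 0.3585.
By linearity of expectation, E[unseen] = 20·(19/20)^20 = 7.1697.

7.170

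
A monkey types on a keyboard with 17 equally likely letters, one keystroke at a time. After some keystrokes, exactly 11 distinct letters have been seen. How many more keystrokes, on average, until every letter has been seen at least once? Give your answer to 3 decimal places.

41.650

The wait to go from k to k+1 distinct letters is geometric with mean 17/(17-k).
Sum over k = 11,...,16: E = 17/6 + 17/5 + 17/4 + 17/3 + 17/2 + 17/1 = 41.6500.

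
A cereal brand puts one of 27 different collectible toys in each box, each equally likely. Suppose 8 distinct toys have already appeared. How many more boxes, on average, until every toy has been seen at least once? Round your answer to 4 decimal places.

With k distinct toys already seen, the next new one takes an expected 27/(27-k) boxes.
Sum over k = 8,...,26: E = 27/19 + 27/18 + 27/17 + ... + 27/2 + 27/1 = 95.78897.

95.7890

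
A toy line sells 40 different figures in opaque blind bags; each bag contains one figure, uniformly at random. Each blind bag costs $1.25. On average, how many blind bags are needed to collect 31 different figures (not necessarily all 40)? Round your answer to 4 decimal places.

57.9830

With k distinct figures already seen, the next new one arrives after an expected 40/(40-k) blind bags.
Sum over k = 0,...,30: E = 40/40 + 40/39 + 40/38 + ... + 40/11 + 40/10 = 57.98299.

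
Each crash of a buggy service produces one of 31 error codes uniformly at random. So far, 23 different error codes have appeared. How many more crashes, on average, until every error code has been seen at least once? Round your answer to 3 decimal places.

84.254

The wait to go from k to k+1 distinct error codes is geometric with mean 31/(31-k).
Sum over k = 23,...,30: E = 31/8 + 31/7 + 31/6 + ... + 31/2 + 31/1 = 84.2536.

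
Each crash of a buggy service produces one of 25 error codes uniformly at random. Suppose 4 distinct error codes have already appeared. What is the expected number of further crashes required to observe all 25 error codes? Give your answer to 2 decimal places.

91.13

With k distinct error codes already seen, the next new one takes an expected 25/(25-k) crashes.
Sum over k = 4,...,24: E = 25/21 + 25/20 + 25/19 + ... + 25/2 + 25/1 = 91.134.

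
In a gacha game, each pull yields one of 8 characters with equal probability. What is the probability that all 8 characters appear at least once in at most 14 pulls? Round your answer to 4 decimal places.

0.1917

Let A_i be the event that character i is missing after 14 pulls. By inclusion–exclusion on the A_i,
P(all seen) = Σ_{j=0}^{8} (-1)^j C(8,j)((8-j)/8)^14
= 1.00000 - 1.23368 + 0.49890 - 0.07772 + 0.00427 - 0.00006 + 0.00000 - 0.00000 + 0.00000
= 0.19172.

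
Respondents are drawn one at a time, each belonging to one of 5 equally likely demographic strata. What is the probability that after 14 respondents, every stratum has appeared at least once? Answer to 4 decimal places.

Let A_i be the event that stratum i is missing after 14 respondents. By inclusion–exclusion on the A_i,
P(all seen) = Σ_{j=0}^{5} (-1)^j C(5,j)((5-j)/5)^14
= 1.00000 - 0.21990 + 0.00784 - 0.00003 + 0.00000 - 0.00000
= 0.78791.

0.7879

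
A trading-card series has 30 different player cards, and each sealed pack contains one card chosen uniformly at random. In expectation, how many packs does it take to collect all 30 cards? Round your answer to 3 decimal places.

The wait to go from k to k+1 distinct cards is geometric with mean 30/(30-k).
E[T] = 30/30 + 30/29 + 30/28 + ... + 30/2 + 30/1 = 30·H_{30}.
H_{30} = 3.9950, so E[T] = 119.8496.

119.850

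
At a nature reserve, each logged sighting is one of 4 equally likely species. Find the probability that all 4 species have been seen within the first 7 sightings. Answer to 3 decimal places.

Let A_i be the event that species i is missing after 7 sightings. By inclusion–exclusion on the A_i,
P(all seen) = Σ_{j=0}^{4} (-1)^j C(4,j)((4-j)/4)^7
= 1.0000 - 0.5339 + 0.0469 - 0.0002 + 0.0000
= 0.5127.

0.513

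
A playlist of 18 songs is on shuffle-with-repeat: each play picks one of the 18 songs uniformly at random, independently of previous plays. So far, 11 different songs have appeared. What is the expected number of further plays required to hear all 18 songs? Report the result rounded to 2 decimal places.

With k distinct songs already seen, the next new one takes an expected 18/(18-k) plays.
Sum over k = 11,...,17: E = 18/7 + 18/6 + 18/5 + ... + 18/2 + 18/1 = 46.671.

46.67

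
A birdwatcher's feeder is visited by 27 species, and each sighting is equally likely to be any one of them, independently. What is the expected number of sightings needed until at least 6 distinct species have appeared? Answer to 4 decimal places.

6.6446

With k distinct species already seen, the next new one arrives after an expected 27/(27-k) sightings.
Sum over k = 0,...,5: E = 27/27 + 27/26 + 27/25 + 27/24 + 27/23 + 27/22 = 6.64465.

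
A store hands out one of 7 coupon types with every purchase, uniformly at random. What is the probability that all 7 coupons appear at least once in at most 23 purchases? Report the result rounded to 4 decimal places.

By inclusion–exclusion over which coupons are missing,
P(all seen) = Σ_{j=0}^{7} (-1)^j C(7,j)((7-j)/7)^23
= 1.00000 - 0.20199 + 0.00915 - 0.00009 + 0.00000 - 0.00000 + 0.00000 - 0.00000
= 0.80707.

0.8071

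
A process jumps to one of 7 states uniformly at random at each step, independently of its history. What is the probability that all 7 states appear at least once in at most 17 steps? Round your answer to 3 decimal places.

Let A_i be the event that state i is missing after 17 steps. By inclusion–exclusion on the A_i,
P(all seen) = Σ_{j=0}^{7} (-1)^j C(7,j)((7-j)/7)^17
= 1.0000 - 0.5093 + 0.0689 - 0.0026 + 0.0000 - 0.0000 + 0.0000 - 0.0000
= 0.5570.

0.557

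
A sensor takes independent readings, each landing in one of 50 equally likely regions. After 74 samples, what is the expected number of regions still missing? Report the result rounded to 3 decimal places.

For each region, P(unseen after 74) = (49/50)^74 = 0.2242.
By linearity of expectation, E[unseen] = 50·(49/50)^74 = 11.2124.

11.212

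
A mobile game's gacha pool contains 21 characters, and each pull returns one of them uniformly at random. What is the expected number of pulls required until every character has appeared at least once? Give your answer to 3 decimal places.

The wait to go from k to k+1 distinct characters is geometric with mean 21/(21-k).
E[T] = 21/21 + 21/20 + 21/19 + ... + 21/2 + 21/1 = 21·H_{21}.
H_{21} = 3.6454, so E[T] = 76.5525.

76.553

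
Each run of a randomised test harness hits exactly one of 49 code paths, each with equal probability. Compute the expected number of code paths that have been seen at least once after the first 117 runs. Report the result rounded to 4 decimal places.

For each code path, P(seen in 117 runs) = 1 - (48/49)^117 = 0.91041.
By linearity of expectation, E[distinct seen] = 49·(1 - (48/49)^117) = 44.60985.

44.6098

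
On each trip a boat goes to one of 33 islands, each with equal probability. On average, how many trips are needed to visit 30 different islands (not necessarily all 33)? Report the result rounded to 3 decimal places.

74.430

With k distinct islands already seen, the next new one arrives after an expected 33/(33-k) trips.
Sum over k = 0,...,29: E = 33/33 + 33/32 + 33/31 + ... + 33/5 + 33/4 = 74.4303.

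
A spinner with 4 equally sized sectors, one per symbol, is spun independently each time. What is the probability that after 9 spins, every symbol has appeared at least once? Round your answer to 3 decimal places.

Let A_i be the event that symbol i is missing after 9 spins. By inclusion–exclusion on the A_i,
P(all seen) = Σ_{j=0}^{4} (-1)^j C(4,j)((4-j)/4)^9
= 1.0000 - 0.3003 + 0.0117 - 0.0000 + 0.0000
= 0.7114.

0.711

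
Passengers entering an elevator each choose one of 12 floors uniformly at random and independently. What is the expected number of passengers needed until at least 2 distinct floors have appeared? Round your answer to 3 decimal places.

2.091

Going from k to k+1 distinct takes a geometric number of passengers with mean 12/(12-k).
Sum over k = 0,...,1: E = 12/12 + 12/11 = 2.0909.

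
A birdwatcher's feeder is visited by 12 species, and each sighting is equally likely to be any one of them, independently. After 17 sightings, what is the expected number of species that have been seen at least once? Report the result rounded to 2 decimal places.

For each species, P(seen in 17 sightings) = 1 - (11/12)^17 = 0.772.
By linearity of expectation, E[distinct seen] = 12·(1 - (11/12)^17) = 9.266.

9.27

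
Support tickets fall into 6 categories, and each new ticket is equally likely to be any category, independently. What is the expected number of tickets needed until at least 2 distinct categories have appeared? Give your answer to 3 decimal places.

2.200

With k distinct categories already seen, the next new one arrives after an expected 6/(6-k) tickets.
Sum over k = 0,...,1: E = 6/6 + 6/5 = 2.2000.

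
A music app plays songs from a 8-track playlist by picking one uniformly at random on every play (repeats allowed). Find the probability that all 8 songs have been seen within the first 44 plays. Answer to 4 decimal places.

0.9776

By inclusion–exclusion over which songs are missing,
P(all seen) = Σ_{j=0}^{8} (-1)^j C(8,j)((8-j)/8)^44
= 1.00000 - 0.02246 + 0.00009 - 0.00000 + 0.00000 - 0.00000 + 0.00000 - 0.00000 + 0.00000
= 0.97763.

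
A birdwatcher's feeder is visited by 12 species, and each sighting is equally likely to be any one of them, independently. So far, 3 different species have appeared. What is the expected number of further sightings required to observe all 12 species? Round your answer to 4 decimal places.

The wait to go from k to k+1 distinct species is geometric with mean 12/(12-k).
Sum over k = 3,...,11: E = 12/9 + 12/8 + 12/7 + ... + 12/2 + 12/1 = 33.94762.

33.9476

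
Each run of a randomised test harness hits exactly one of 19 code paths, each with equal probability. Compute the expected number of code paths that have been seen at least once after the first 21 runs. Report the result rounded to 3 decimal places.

12.895

For each code path, P(seen in 21 runs) = 1 - (18/19)^21 = 0.6787.
By linearity of expectation, E[distinct seen] = 19·(1 - (18/19)^21) = 12.8955.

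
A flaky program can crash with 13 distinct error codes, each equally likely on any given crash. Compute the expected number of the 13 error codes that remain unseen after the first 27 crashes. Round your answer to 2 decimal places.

1.50

For each error code, P(unseen after 27) = (12/13)^27 = 0.115.
By linearity of expectation, E[unseen] = 13·(12/13)^27 = 1.497.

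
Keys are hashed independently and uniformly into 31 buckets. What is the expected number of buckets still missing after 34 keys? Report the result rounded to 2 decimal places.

For each bucket, P(unseen after 34) = (30/31)^34 = 0.328.
By linearity of expectation, E[unseen] = 31·(30/31)^34 = 10.167.

10.17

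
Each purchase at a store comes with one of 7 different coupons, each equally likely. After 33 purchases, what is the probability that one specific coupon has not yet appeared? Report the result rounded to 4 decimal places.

0.0062

Each purchase misses the fixed coupon with probability (7-1)/7 = 6/7, independently.
P(still missing after 33) = (6/7)^33 = 0.00618.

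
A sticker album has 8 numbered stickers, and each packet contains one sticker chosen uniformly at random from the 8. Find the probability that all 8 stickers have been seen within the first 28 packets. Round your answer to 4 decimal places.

0.8185

Let A_i be the event that sticker i is missing after 28 packets. By inclusion–exclusion on the A_i,
P(all seen) = Σ_{j=0}^{8} (-1)^j C(8,j)((8-j)/8)^28
= 1.00000 - 0.19025 + 0.00889 - 0.00011 + 0.00000 - 0.00000 + 0.00000 - 0.00000 + 0.00000
= 0.81854.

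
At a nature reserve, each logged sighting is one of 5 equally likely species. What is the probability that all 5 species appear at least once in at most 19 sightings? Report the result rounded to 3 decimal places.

0.929

Let A_i be the event that species i is missing after 19 sightings. By inclusion–exclusion on the A_i,
P(all seen) = Σ_{j=0}^{5} (-1)^j C(5,j)((5-j)/5)^19
= 1.0000 - 0.0721 + 0.0006 - 0.0000 + 0.0000 - 0.0000
= 0.9286.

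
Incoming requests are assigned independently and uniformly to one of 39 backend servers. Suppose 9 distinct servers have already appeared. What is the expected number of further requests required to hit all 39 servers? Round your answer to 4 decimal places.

155.8045

From k distinct to k+1 distinct takes on average 39/(39-k) requests.
Sum over k = 9,...,38: E = 39/30 + 39/29 + 39/28 + ... + 39/2 + 39/1 = 155.80450.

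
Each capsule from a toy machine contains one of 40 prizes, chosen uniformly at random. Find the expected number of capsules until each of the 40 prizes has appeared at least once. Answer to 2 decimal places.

After k distinct prizes have appeared, the next capsule gives a new one with probability (40-k)/40, so the expected wait for the (k+1)-th is 40/(40-k).
E[T] = 40/40 + 40/39 + 40/38 + ... + 40/2 + 40/1 = 40·H_{40}.
H_{40} = 4.279, so E[T] = 171.142.

171.14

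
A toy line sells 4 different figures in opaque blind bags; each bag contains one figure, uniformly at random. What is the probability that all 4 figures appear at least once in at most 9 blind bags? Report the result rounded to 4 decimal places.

Let A_i be the event that figure i is missing after 9 blind bags. By inclusion–exclusion on the A_i,
P(all seen) = Σ_{j=0}^{4} (-1)^j C(4,j)((4-j)/4)^9
= 1.00000 - 0.30034 + 0.01172 - 0.00002 + 0.00000
= 0.71136.

0.7114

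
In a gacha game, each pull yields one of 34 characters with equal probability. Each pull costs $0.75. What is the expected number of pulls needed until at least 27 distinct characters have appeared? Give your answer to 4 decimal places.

Going from k to k+1 distinct takes a geometric number of pulls with mean 34/(34-k).
Sum over k = 0,...,26: E = 34/34 + 34/33 + 34/32 + ... + 34/9 + 34/8 = 51.86200.

51.8620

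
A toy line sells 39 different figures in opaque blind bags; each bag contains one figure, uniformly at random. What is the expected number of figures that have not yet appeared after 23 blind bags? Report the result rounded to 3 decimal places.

21.459

For each figure, P(unseen after 23) = (38/39)^23 = 0.5502.
By linearity of expectation, E[unseen] = 39·(38/39)^23 = 21.4586.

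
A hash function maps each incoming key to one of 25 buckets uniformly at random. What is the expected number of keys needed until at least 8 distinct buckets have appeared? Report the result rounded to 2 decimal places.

9.41

With k distinct buckets already seen, the next new one arrives after an expected 25/(25-k) keys.
Sum over k = 0,...,7: E = 25/25 + 25/24 + 25/23 + ... + 25/19 + 25/18 = 9.410.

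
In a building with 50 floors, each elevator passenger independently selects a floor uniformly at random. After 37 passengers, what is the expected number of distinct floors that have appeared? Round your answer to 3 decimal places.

For each floor, P(seen in 37 passengers) = 1 - (49/50)^37 = 0.5265.
By linearity of expectation, E[distinct seen] = 50·(1 - (49/50)^37) = 26.3226.

26.323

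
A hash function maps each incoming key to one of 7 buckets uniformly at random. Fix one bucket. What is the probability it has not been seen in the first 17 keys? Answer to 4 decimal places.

Each key misses the fixed bucket with probability (7-1)/7 = 6/7, independently.
P(still missing after 17) = (6/7)^17 = 0.07276.

0.0728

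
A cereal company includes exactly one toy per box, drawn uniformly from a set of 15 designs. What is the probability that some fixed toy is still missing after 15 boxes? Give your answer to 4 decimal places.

Each box misses the fixed toy with probability (15-1)/15 = 14/15, independently.
P(still missing after 15) = (14/15)^15 = 0.35526.

0.3553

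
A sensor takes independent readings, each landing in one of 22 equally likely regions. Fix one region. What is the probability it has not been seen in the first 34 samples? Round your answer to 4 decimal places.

Each sample misses the fixed region with probability (22-1)/22 = 21/22, independently.
P(still missing after 34) = (21/22)^34 = 0.20563.

0.2056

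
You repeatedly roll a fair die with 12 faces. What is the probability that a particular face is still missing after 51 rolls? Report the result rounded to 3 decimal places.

On each roll the fixed face fails to appear with probability 11/12.
P(still missing after 51) = (11/12)^51 = 0.0118.

0.012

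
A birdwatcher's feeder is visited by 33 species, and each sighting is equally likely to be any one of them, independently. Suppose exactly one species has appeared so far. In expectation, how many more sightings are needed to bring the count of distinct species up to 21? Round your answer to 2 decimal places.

31.52

From k distinct to k+1 distinct takes on average 33/(33-k) sightings.
Sum over k = 1,...,20: E = 33/32 + 33/31 + 33/30 + ... + 33/14 + 33/13 = 31.524.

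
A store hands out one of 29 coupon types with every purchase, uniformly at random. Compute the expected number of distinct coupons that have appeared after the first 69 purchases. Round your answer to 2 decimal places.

For each coupon, P(seen in 69 purchases) = 1 - (28/29)^69 = 0.911.
By linearity of expectation, E[distinct seen] = 29·(1 - (28/29)^69) = 26.425.

26.42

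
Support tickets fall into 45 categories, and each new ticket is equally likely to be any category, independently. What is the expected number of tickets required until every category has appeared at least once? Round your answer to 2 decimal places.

The wait to go from k to k+1 distinct categories is geometric with mean 45/(45-k).
E[T] = 45/45 + 45/44 + 45/43 + ... + 45/2 + 45/1 = 45·H_{45}.
H_{45} = 4.395, so E[T] = 197.773.

197.77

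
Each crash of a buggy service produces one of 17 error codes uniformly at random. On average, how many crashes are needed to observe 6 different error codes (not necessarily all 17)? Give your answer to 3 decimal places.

7.134

With k distinct error codes already seen, the next new one arrives after an expected 17/(17-k) crashes.
Sum over k = 0,...,5: E = 17/17 + 17/16 + 17/15 + 17/14 + 17/13 + 17/12 = 7.1345.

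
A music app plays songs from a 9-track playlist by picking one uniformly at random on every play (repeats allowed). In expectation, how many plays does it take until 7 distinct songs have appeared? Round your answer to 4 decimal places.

11.9607

Going from k to k+1 distinct takes a geometric number of plays with mean 9/(9-k).
Sum over k = 0,...,6: E = 9/9 + 9/8 + 9/7 + ... + 9/4 + 9/3 = 11.96071.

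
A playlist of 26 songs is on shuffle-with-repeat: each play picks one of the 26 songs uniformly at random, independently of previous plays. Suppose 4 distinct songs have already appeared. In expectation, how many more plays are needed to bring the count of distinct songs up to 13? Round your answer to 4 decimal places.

With k distinct songs already seen, the next new one takes an expected 26/(26-k) plays.
Sum over k = 4,...,12: E = 26/22 + 26/21 + 26/20 + ... + 26/15 + 26/14 = 13.27767.

13.2777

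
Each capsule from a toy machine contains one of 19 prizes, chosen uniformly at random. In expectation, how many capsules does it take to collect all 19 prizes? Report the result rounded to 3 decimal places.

Split into phases: going from k distinct to k+1 distinct takes on average 19/(19-k) capsules.
E[T] = 19/19 + 19/18 + 19/17 + ... + 19/2 + 19/1 = 19·H_{19}.
H_{19} = 3.5477, so E[T] = 67.4071.

67.407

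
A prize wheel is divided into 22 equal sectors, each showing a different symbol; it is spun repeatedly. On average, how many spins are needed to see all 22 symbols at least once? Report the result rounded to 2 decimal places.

Split into phases: going from k distinct to k+1 distinct takes on average 22/(22-k) spins.
E[T] = 22/22 + 22/21 + 22/20 + ... + 22/2 + 22/1 = 22·H_{22}.
H_{22} = 3.691, so E[T] = 81.198.

81.20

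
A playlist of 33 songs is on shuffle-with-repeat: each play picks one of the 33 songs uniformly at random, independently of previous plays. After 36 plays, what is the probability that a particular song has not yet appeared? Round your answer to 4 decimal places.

0.3303

On each play the fixed song fails to appear with probability 32/33.
P(still missing after 36) = (32/33)^36 = 0.33029.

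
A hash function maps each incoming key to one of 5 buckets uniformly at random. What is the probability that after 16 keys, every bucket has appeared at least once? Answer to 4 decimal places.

Let A_i be the event that bucket i is missing after 16 keys. By inclusion–exclusion on the A_i,
P(all seen) = Σ_{j=0}^{5} (-1)^j C(5,j)((5-j)/5)^16
= 1.00000 - 0.14074 + 0.00282 - 0.00000 + 0.00000 - 0.00000
= 0.86208.

0.8621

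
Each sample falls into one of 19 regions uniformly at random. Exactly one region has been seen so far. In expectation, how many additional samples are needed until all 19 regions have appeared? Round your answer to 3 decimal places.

66.407

With k distinct regions already seen, the next new one takes an expected 19/(19-k) samples.
Sum over k = 1,...,18: E = 19/18 + 19/17 + 19/16 + ... + 19/2 + 19/1 = 66.4071.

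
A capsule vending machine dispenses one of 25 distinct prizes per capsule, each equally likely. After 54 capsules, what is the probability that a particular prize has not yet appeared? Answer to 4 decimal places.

0.1103

On each capsule the fixed prize fails to appear with probability 24/25.
P(still missing after 54) = (24/25)^54 = 0.11032.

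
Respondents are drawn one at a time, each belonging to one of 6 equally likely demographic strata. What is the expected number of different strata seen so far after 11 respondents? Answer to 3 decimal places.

5.192

For each stratum, P(seen in 11 respondents) = 1 - (5/6)^11 = 0.8654.
By linearity of expectation, E[distinct seen] = 6·(1 - (5/6)^11) = 5.1925.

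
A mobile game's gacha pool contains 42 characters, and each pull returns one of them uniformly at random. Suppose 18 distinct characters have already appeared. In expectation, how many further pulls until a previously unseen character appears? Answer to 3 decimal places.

1.750

Each pull yields a new character with probability (42-18)/42 = 24/42, so the wait is geometric with mean 42/24.
E = 42/24 = 1.7500.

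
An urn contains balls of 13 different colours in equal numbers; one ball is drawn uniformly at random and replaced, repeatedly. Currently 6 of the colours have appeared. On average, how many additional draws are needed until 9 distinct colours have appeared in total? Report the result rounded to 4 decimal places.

6.6238

From k distinct to k+1 distinct takes on average 13/(13-k) draws.
Sum over k = 6,...,8: E = 13/7 + 13/6 + 13/5 = 6.62381.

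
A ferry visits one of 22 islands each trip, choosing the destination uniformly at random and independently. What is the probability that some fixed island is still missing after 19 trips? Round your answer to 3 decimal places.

Each trip misses the fixed island with probability (22-1)/22 = 21/22, independently.
P(still missing after 19) = (21/22)^19 = 0.4132.

0.413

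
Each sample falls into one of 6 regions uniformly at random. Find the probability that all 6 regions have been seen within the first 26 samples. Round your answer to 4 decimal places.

0.9480

By inclusion–exclusion over which regions are missing,
P(all seen) = Σ_{j=0}^{6} (-1)^j C(6,j)((6-j)/6)^26
= 1.00000 - 0.05241 + 0.00040 - 0.00000 + 0.00000 - 0.00000 + 0.00000
= 0.94798.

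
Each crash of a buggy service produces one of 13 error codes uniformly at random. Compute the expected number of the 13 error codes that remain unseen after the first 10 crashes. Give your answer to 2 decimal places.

For each error code, P(unseen after 10) = (12/13)^10 = 0.449.
By linearity of expectation, E[unseen] = 13·(12/13)^10 = 5.839.

5.84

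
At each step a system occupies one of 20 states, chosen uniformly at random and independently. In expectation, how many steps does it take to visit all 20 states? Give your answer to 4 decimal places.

71.9548

Split into phases: going from k distinct to k+1 distinct takes on average 20/(20-k) steps.
E[T] = 20/20 + 20/19 + 20/18 + ... + 20/2 + 20/1 = 20·H_{20}.
H_{20} = 3.59774, so E[T] = 71.95479.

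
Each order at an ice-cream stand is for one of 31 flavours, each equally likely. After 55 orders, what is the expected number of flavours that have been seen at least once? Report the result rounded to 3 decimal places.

For each flavour, P(seen in 55 orders) = 1 - (30/31)^55 = 0.8353.
By linearity of expectation, E[distinct seen] = 31·(1 - (30/31)^55) = 25.8933.

25.893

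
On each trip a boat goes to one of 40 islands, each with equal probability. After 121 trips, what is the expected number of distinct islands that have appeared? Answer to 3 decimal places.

For each island, P(seen in 121 trips) = 1 - (39/40)^121 = 0.9533.
By linearity of expectation, E[distinct seen] = 40·(1 - (39/40)^121) = 38.1310.

38.131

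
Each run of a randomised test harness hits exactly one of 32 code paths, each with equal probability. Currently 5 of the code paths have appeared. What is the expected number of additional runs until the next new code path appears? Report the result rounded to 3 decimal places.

The number of runs until the next new code path is geometric with success probability 27/32, so its mean is 32/27.
E = 32/27 = 1.1852.

1.185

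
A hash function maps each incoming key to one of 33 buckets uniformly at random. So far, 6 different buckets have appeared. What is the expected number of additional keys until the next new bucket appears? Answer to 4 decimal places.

The number of keys until the next new bucket is geometric with success probability 27/33, so its mean is 33/27.
E = 33/27 = 1.22222.

1.2222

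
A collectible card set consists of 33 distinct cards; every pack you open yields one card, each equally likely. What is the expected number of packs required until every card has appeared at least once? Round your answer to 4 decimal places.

After k distinct cards have appeared, the next pack gives a new one with probability (33-k)/33, so the expected wait for the (k+1)-th is 33/(33-k).
E[T] = 33/33 + 33/32 + 33/31 + ... + 33/2 + 33/1 = 33·H_{33}.
H_{33} = 4.08880, so E[T] = 134.93034.

134.9303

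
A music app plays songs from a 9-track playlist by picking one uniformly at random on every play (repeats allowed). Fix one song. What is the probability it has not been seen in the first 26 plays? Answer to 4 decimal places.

0.0468

On each play the fixed song fails to appear with probability 8/9.
P(still missing after 26) = (8/9)^26 = 0.04678.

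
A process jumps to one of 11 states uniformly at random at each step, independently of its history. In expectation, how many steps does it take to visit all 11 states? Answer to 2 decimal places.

After k distinct states have appeared, the next step gives a new one with probability (11-k)/11, so the expected wait for the (k+1)-th is 11/(11-k).
E[T] = 11/11 + 11/10 + 11/9 + ... + 11/2 + 11/1 = 11·H_{11}.
H_{11} = 3.020, so E[T] = 33.219.

33.22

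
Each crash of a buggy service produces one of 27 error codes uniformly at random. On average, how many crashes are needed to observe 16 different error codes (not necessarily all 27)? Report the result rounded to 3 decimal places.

23.533

Going from k to k+1 distinct takes a geometric number of crashes with mean 27/(27-k).
Sum over k = 0,...,15: E = 27/27 + 27/26 + 27/25 + ... + 27/13 + 27/12 = 23.5326.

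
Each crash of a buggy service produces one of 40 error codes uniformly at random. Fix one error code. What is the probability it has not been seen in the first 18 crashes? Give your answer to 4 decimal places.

On each crash the fixed error code fails to appear with probability 39/40.
P(still missing after 18) = (39/40)^18 = 0.63399.

0.6340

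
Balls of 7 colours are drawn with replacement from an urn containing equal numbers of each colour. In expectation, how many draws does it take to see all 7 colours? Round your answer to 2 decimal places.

After k distinct colours have appeared, the next draw gives a new one with probability (7-k)/7, so the expected wait for the (k+1)-th is 7/(7-k).
E[T] = 7/7 + 7/6 + 7/5 + ... + 7/2 + 7/1 = 7·H_{7}.
H_{7} = 2.593, so E[T] = 18.150.

18.15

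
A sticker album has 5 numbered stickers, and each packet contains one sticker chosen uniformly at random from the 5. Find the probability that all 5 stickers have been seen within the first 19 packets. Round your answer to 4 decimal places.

0.9286

By inclusion–exclusion over which stickers are missing,
P(all seen) = Σ_{j=0}^{5} (-1)^j C(5,j)((5-j)/5)^19
= 1.00000 - 0.07206 + 0.00061 - 0.00000 + 0.00000 - 0.00000
= 0.92855.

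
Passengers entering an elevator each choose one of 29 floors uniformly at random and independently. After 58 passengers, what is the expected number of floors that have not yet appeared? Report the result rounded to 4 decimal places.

3.7886

For each floor, P(unseen after 58) = (28/29)^58 = 0.13064.
By linearity of expectation, E[unseen] = 29·(28/29)^58 = 3.78861.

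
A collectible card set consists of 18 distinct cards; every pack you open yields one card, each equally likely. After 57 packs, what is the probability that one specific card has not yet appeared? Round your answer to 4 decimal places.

Each pack misses the fixed card with probability (18-1)/18 = 17/18, independently.
P(still missing after 57) = (17/18)^57 = 0.03846.

0.0385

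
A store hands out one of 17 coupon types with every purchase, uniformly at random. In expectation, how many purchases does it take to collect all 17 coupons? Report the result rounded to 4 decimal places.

The wait to go from k to k+1 distinct coupons is geometric with mean 17/(17-k).
E[T] = 17/17 + 17/16 + 17/15 + ... + 17/2 + 17/1 = 17·H_{17}.
H_{17} = 3.43955, so E[T] = 58.47239.

58.4724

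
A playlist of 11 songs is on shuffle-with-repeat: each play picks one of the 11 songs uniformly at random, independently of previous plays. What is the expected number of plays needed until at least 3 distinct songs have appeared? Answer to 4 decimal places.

With k distinct songs already seen, the next new one arrives after an expected 11/(11-k) plays.
Sum over k = 0,...,2: E = 11/11 + 11/10 + 11/9 = 3.32222.

3.3222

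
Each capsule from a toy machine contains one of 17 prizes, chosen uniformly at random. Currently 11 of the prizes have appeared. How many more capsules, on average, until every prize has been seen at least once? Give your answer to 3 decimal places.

41.650

The wait to go from k to k+1 distinct prizes is geometric with mean 17/(17-k).
Sum over k = 11,...,16: E = 17/6 + 17/5 + 17/4 + 17/3 + 17/2 + 17/1 = 41.6500.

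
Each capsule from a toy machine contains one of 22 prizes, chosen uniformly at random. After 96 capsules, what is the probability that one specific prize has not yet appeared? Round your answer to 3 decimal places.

On each capsule the fixed prize fails to appear with probability 21/22.
P(still missing after 96) = (21/22)^96 = 0.0115.

0.011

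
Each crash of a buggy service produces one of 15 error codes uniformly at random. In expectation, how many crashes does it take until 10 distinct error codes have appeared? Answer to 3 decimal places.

Going from k to k+1 distinct takes a geometric number of crashes with mean 15/(15-k).
Sum over k = 0,...,9: E = 15/15 + 15/14 + 15/13 + ... + 15/7 + 15/6 = 15.5234.

15.523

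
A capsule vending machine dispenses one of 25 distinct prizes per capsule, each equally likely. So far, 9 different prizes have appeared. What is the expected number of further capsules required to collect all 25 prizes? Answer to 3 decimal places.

From k distinct to k+1 distinct takes on average 25/(25-k) capsules.
Sum over k = 9,...,24: E = 25/16 + 25/15 + 25/14 + ... + 25/2 + 25/1 = 84.5182.

84.518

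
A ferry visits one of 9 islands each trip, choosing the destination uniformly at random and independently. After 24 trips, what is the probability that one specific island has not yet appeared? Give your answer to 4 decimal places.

On each trip the fixed island fails to appear with probability 8/9.
P(still missing after 24) = (8/9)^24 = 0.05920.

0.0592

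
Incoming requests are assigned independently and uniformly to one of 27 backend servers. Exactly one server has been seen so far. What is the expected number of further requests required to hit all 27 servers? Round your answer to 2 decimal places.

104.07

The wait to go from k to k+1 distinct servers is geometric with mean 27/(27-k).
Sum over k = 1,...,26: E = 27/26 + 27/25 + 27/24 + ... + 27/2 + 27/1 = 104.069.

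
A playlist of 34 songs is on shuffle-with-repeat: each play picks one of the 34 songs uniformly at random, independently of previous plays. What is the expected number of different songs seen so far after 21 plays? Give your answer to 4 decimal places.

For each song, P(seen in 21 plays) = 1 - (33/34)^21 = 0.46576.
By linearity of expectation, E[distinct seen] = 34·(1 - (33/34)^21) = 15.83588.

15.8359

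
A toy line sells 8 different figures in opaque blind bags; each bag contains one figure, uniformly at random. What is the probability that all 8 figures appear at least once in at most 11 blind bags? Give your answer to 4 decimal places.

By inclusion–exclusion over which figures are missing,
P(all seen) = Σ_{j=0}^{8} (-1)^j C(8,j)((8-j)/8)^11
= 1.00000 - 1.84153 + 1.18258 - 0.31832 + 0.03418 - 0.00115 + 0.00001 - 0.00000 + 0.00000
= 0.05576.

0.0558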